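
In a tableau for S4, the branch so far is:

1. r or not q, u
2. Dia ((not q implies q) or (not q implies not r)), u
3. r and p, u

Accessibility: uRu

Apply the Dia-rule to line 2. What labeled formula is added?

a fresh world v with uRv, and (not q implies q) or (not q implies not r) at v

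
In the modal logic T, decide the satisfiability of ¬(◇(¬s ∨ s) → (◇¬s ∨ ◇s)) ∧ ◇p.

No, unsatisfiable

1. ¬(◇(¬s ∨ s) → (◇¬s ∨ ◇s)) ∧ ◇p, 0
2. ¬(◇(¬s ∨ s) → (◇¬s ∨ ◇s)), 0
3. ◇p, 0
4. ◇(¬s ∨ s), 0
5. ¬(◇¬s ∨ ◇s), 0
6. ¬◇¬s, 0
7. ¬◇s, 0
8. s, 0
9. ¬s, 0
Accessibility: 0R0
Branch closes: s and ¬s both at 0.
All branches of the tableau close; one closing branch shown above.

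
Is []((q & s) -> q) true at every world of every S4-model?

Tableau for the negation ~[]((q & s) -> q):
1. ~[]((q & s) -> q), 0
2. ~((q & s) -> q), 1
3. q & s, 1
4. ~q, 1
5. q, 1
6. s, 1
Accessibility: 0R0, 0R1, 1R1
Branch closes: q and ~q both at 1.
All branches of the negation close; one closing branch shown above.

Valid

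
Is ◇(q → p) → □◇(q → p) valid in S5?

Valid

Tableau for the negation ¬(◇(q → p) → □◇(q → p)):
1. ¬(◇(q → p) → □◇(q → p)), w0
2. ◇(q → p), w0
3. ¬□◇(q → p), w0
4. q → p, w1
5. p, w1
6. ¬◇(q → p), w2
7. ¬(q → p), w0
8. q, w0
9. ¬p, w0
10. ¬(q → p), w1
11. q, w1
12. ¬p, w1
Accessibility: w0Rw0, w0Rw1, w0Rw2, w1Rw0, w1Rw1, w1Rw2, w2Rw0, w2Rw1, w2Rw2
Branch closes: p and ¬p both at w1.
Every branch of the negation's tableau closes; the branch above is one of them.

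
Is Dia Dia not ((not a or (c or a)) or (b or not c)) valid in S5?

No, not valid

Tableau for the negation not Dia Dia not ((not a or (c or a)) or (b or not c)):
1. not Dia Dia not ((not a or (c or a)) or (b or not c)), w0
2. not Dia not ((not a or (c or a)) or (b or not c)), w0
3. (not a or (c or a)) or (b or not c), w0
4. b or not c, w0
5. not c, w0
Accessibility: w0Rw0
The negation has an open branch (countermodel exists).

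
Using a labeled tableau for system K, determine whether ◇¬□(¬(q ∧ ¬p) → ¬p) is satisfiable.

Satisfiable

1. ◇¬□(¬(q ∧ ¬p) → ¬p), u
2. ¬□(¬(q ∧ ¬p) → ¬p), v
3. ¬(¬(q ∧ ¬p) → ¬p), w
4. ¬(q ∧ ¬p), w
5. p, w
Accessibility: uRv, vRw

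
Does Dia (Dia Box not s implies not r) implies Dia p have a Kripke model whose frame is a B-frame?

Satisfiable (open branch found)

1. Dia (Dia Box not s implies not r) implies Dia p, w0
2. Dia p, w0
3. p, w1
Accessibility: w0Rw0, w0Rw1, w1Rw0, w1Rw1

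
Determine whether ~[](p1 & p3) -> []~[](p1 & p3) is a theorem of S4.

Tableau for the negation ~(~[](p1 & p3) -> []~[](p1 & p3)):
1. ~(~[](p1 & p3) -> []~[](p1 & p3)), u
2. ~[](p1 & p3), u
3. ~[]~[](p1 & p3), u
4. ~(p1 & p3), v
5. ~p3, v
6. [](p1 & p3), w
7. p1 & p3, w
8. p1, w
9. p3, w
Accessibility: uRu, uRv, uRw, vRv, wRw
The negation has an open branch (countermodel exists).

Invalid (countermodel exists)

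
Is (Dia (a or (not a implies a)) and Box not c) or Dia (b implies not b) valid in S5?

Tableau for the negation not ((Dia (a or (not a implies a)) and Box not c) or Dia (b implies not b)):
1. not ((Dia (a or (not a implies a)) and Box not c) or Dia (b implies not b)), w0
2. not (Dia (a or (not a implies a)) and Box not c), w0
3. not Dia (b implies not b), w0
4. not (b implies not b), w0
5. b, w0
6. not Box not c, w0
7. c, w1
8. not (b implies not b), w1
9. b, w1
Accessibility: w0Rw0, w0Rw1, w1Rw0, w1Rw1
The negation has an open branch (countermodel exists).

Not valid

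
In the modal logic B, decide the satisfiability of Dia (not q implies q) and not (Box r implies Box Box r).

1. Dia (not q implies q) and not (Box r implies Box Box r), u
2. Dia (not q implies q), u
3. not (Box r implies Box Box r), u
4. Box r, u
5. not Box Box r, u
6. r, u
7. not q implies q, v
8. r, v
9. q, v
10. not Box r, w
11. r, w
12. not r, x
Accessibility: uRu, uRv, uRw, vRu, vRv, wRu, wRw, wRx, xRw, xRx

Satisfiable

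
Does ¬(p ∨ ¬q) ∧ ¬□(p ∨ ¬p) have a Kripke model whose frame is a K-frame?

Unsatisfiable

1. ¬(p ∨ ¬q) ∧ ¬□(p ∨ ¬p), 0
2. ¬(p ∨ ¬q), 0
3. ¬□(p ∨ ¬p), 0
4. ¬p, 0
5. q, 0
6. ¬(p ∨ ¬p), 1
7. ¬p, 1
8. p, 1
Accessibility: 0R1
Branch closes: p and ¬p both at 1.
All branches of the tableau close; one closing branch shown above.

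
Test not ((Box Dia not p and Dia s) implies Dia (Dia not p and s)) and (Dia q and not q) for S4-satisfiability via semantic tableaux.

1. not ((Box Dia not p and Dia s) implies Dia (Dia not p and s)) and (Dia q and not q), 0
2. not ((Box Dia not p and Dia s) implies Dia (Dia not p and s)), 0   [and-rule on 1]
3. Dia q and not q, 0   [and-rule on 1]
4. Box Dia not p and Dia s, 0   [neg-implies-rule on 2]
5. not Dia (Dia not p and s), 0   [neg-implies-rule on 2]
6. Dia q, 0   [and-rule on 3]
7. not q, 0   [and-rule on 3]
8. Box Dia not p, 0   [and-rule on 4]
9. Dia s, 0   [and-rule on 4]
10. not (Dia not p and s), 0   [neg-Dia-rule on 5 via 0R0]
11. Dia not p, 0   [Box-rule on 8 via 0R0]
12. not s, 0   [neg-and-rule on 10 (branches; this branch)]
13. q, 1   [Dia-rule on 6: fresh world 1, 0R1]
14. not (Dia not p and s), 1   [neg-Dia-rule on 5 via 0R1]
15. Dia not p, 1   [Box-rule on 8 via 0R1]
16. not s, 1   [neg-and-rule on 14 (branches; this branch)]
17. s, 2   [Dia-rule on 9: fresh world 2, 0R2]
18. not (Dia not p and s), 2   [neg-Dia-rule on 5 via 0R2]
19. Dia not p, 2   [Box-rule on 8 via 0R2]
20. not Dia not p, 2   [neg-and-rule on 18 (branches; this branch)]
21. p, 2   [neg-Dia-rule on 20 via 2R2]
22. not p, 3   [Dia-rule on 11: fresh world 3, 0R3]
23. not (Dia not p and s), 3   [neg-Dia-rule on 5 via 0R3]
24. Dia not p, 3   [Box-rule on 8 via 0R3]
25. not s, 3   [neg-and-rule on 23 (branches; this branch)]
26. not p, 4   [Dia-rule on 15: fresh world 4, 1R4]
27. not (Dia not p and s), 4   [neg-Dia-rule on 5 via 0R4]
28. Dia not p, 4   [Box-rule on 8 via 0R4]
29. not s, 4   [neg-and-rule on 27 (branches; this branch)]
30. not p, 5   [Dia-rule on 19: fresh world 5, 2R5]
31. not (Dia not p and s), 5   [neg-Dia-rule on 5 via 0R5]
32. Dia not p, 5   [Box-rule on 8 via 0R5]
33. p, 5   [neg-Dia-rule on 20 via 2R5]
Accessibility: 0R0, 0R1, 0R2, 0R3, 0R4, 0R5, 1R1, 1R4, 2R2, 2R5, 3R3, 4R4, 5R5
Branch closes: p and not p both at 5.
(One branch shown.) All branches close.

Unsatisfiable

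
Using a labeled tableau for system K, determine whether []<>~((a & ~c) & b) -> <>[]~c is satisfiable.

Satisfiable

1. []<>~((a & ~c) & b) -> <>[]~c, u
2. <>[]~c, u
3. []~c, v
Accessibility: uRv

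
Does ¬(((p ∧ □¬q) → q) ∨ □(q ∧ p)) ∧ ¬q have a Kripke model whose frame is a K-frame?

Yes, satisfiable

1. ¬(((p ∧ □¬q) → q) ∨ □(q ∧ p)) ∧ ¬q, 0
2. ¬(((p ∧ □¬q) → q) ∨ □(q ∧ p)), 0   [∧-rule on 1]
3. ¬q, 0   [∧-rule on 1]
4. ¬((p ∧ □¬q) → q), 0   [¬∨-rule on 2]
5. ¬□(q ∧ p), 0   [¬∨-rule on 2]
6. p ∧ □¬q, 0   [¬→-rule on 4]
7. p, 0   [∧-rule on 6]
8. □¬q, 0   [∧-rule on 6]
9. ¬(q ∧ p), 1   [¬□-rule on 5: fresh world 1, 0R1]
10. ¬q, 1   [□-rule on 8 via 0R1]
11. ¬p, 1   [¬∧-rule on 9 (branches; this branch)]
Accessibility: 0R1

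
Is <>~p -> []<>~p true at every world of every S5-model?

Tableau for the negation ~(<>~p -> []<>~p):
1. ~(<>~p -> []<>~p), w0
2. <>~p, w0
3. ~[]<>~p, w0
4. ~p, w1
5. ~<>~p, w2
6. p, w0
7. p, w1
Accessibility: w0Rw0, w0Rw1, w0Rw2, w1Rw0, w1Rw1, w1Rw2, w2Rw0, w2Rw1, w2Rw2
Branch closes: p and ~p both at w1.
Every branch of the negation's tableau closes; the branch above is one of them.

Valid in S5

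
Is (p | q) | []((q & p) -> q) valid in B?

Tableau for the negation ~((p | q) | []((q & p) -> q)):
1. ~((p | q) | []((q & p) -> q)), 0
2. ~(p | q), 0
3. ~[]((q & p) -> q), 0
4. ~p, 0
5. ~q, 0
6. ~((q & p) -> q), 1
7. q & p, 1
8. ~q, 1
9. q, 1
10. p, 1
Accessibility: 0R0, 0R1, 1R0, 1R1
Branch closes: q and ~q both at 1.
All branches of the negation close; one closing branch shown above.

Valid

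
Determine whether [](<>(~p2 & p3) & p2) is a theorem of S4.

Invalid (countermodel exists)

Tableau for the negation ~[](<>(~p2 & p3) & p2):
1. ~[](<>(~p2 & p3) & p2), u
2. ~(<>(~p2 & p3) & p2), v
3. ~p2, v
Accessibility: uRu, uRv, vRv
The negation has an open branch (countermodel exists).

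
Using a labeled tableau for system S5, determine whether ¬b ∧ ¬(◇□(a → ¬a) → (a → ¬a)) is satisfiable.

No, unsatisfiable

1. ¬b ∧ ¬(◇□(a → ¬a) → (a → ¬a)), w0
2. ¬b, w0   [∧-rule on 1]
3. ¬(◇□(a → ¬a) → (a → ¬a)), w0   [∧-rule on 1]
4. ◇□(a → ¬a), w0   [¬→-rule on 3]
5. ¬(a → ¬a), w0   [¬→-rule on 3]
6. a, w0   [¬→-rule on 5]
7. □(a → ¬a), w1   [◇-rule on 4: fresh world w1, w0Rw1]
8. a → ¬a, w0   [□-rule on 7 via w1Rw0]
9. a → ¬a, w1   [□-rule on 7 via w1Rw1]
10. ¬a, w0   [→-rule on 8 (branches; this branch)]
Accessibility: w0Rw0, w0Rw1, w1Rw0, w1Rw1
Branch closes: a and ¬a both at w0.
Every branch closes; the branch above is one of them.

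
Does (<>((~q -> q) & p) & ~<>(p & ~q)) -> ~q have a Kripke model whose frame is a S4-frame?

Satisfiable

1. (<>((~q -> q) & p) & ~<>(p & ~q)) -> ~q, w0
2. ~q, w0
Accessibility: w0Rw0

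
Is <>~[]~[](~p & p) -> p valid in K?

No, not valid

Tableau for the negation ~(<>~[]~[](~p & p) -> p):
1. ~(<>~[]~[](~p & p) -> p), w0
2. <>~[]~[](~p & p), w0   [~->-rule on 1]
3. ~p, w0   [~->-rule on 1]
4. ~[]~[](~p & p), w1   [<>-rule on 2: fresh world w1, w0Rw1]
5. [](~p & p), w2   [~[]-rule on 4: fresh world w2, w1Rw2]
Accessibility: w0Rw1, w1Rw2
The negation has an open branch (countermodel exists).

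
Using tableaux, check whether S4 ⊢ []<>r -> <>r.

Tableau for the negation ~([]<>r -> <>r):
1. ~([]<>r -> <>r), u
2. []<>r, u
3. ~<>r, u
4. <>r, u
5. ~r, u
6. r, v
7. <>r, v
8. ~r, v
Accessibility: uRu, uRv, vRv
Branch closes: r and ~r both at v.
Every branch of the negation's tableau closes; the branch above is one of them.

Yes, valid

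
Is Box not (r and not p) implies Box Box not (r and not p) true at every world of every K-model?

Invalid (countermodel exists)

Tableau for the negation not (Box not (r and not p) implies Box Box not (r and not p)):
1. not (Box not (r and not p) implies Box Box not (r and not p)), u
2. Box not (r and not p), u
3. not Box Box not (r and not p), u
4. not Box not (r and not p), v
5. not (r and not p), v
6. p, v
7. r and not p, w
8. r, w
9. not p, w
Accessibility: uRv, vRw
The negation has an open branch (countermodel exists).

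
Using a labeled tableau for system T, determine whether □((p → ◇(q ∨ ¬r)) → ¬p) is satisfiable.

Satisfiable (open branch found)

1. □((p → ◇(q ∨ ¬r)) → ¬p), u
2. (p → ◇(q ∨ ¬r)) → ¬p, u
3. ¬p, u
Accessibility: uRu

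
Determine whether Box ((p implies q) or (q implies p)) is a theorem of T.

Tableau for the negation not Box ((p implies q) or (q implies p)):
1. not Box ((p implies q) or (q implies p)), 0
2. not ((p implies q) or (q implies p)), 1
3. not (p implies q), 1
4. not (q implies p), 1
5. p, 1
6. not q, 1
7. q, 1
8. not p, 1
Accessibility: 0R0, 0R1, 1R1
Branch closes: q and not q both at 1.
All branches of the negation close; one closing branch shown above.

Valid in T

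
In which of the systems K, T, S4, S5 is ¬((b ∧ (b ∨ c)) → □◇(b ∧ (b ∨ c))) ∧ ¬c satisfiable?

K, T, S4

S4-tableau for the formula:
1. ¬((b ∧ (b ∨ c)) → □◇(b ∧ (b ∨ c))) ∧ ¬c, 0
2. ¬((b ∧ (b ∨ c)) → □◇(b ∧ (b ∨ c))), 0
3. ¬c, 0
4. b ∧ (b ∨ c), 0
5. ¬□◇(b ∧ (b ∨ c)), 0
6. b, 0
7. b ∨ c, 0
8. ¬◇(b ∧ (b ∨ c)), 1
9. ¬(b ∧ (b ∨ c)), 1
10. ¬(b ∨ c), 1
11. ¬b, 1
12. ¬c, 1
Accessibility: 0R0, 0R1, 1R1
Complete open branch: satisfiable in S4, hence also in K, T (this S4-model is also a K-model and a T-model).
S5-tableau for the formula:
1. ¬((b ∧ (b ∨ c)) → □◇(b ∧ (b ∨ c))) ∧ ¬c, 0
2. ¬((b ∧ (b ∨ c)) → □◇(b ∧ (b ∨ c))), 0
3. ¬c, 0
4. b ∧ (b ∨ c), 0
5. ¬□◇(b ∧ (b ∨ c)), 0
6. b, 0
7. b ∨ c, 0
8. ¬◇(b ∧ (b ∨ c)), 1
9. ¬(b ∧ (b ∨ c)), 0
10. ¬(b ∧ (b ∨ c)), 1
11. ¬(b ∨ c), 0
12. ¬b, 0
Accessibility: 0R0, 0R1, 1R0, 1R1
Branch closes: b and ¬b both at 0.
Every branch closes (one shown): unsatisfiable in S5.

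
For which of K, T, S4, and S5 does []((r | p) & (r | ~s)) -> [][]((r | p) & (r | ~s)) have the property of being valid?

S4, S5

S4-tableau for the negation ~([]((r | p) & (r | ~s)) -> [][]((r | p) & (r | ~s))):
1. ~([]((r | p) & (r | ~s)) -> [][]((r | p) & (r | ~s))), w0
2. []((r | p) & (r | ~s)), w0
3. ~[][]((r | p) & (r | ~s)), w0
4. (r | p) & (r | ~s), w0
5. r | p, w0
6. r | ~s, w0
7. p, w0
8. ~s, w0
9. ~[]((r | p) & (r | ~s)), w1
10. (r | p) & (r | ~s), w1
11. r | p, w1
12. r | ~s, w1
13. p, w1
14. ~s, w1
15. ~((r | p) & (r | ~s)), w2
16. (r | p) & (r | ~s), w2
17. r | p, w2
18. r | ~s, w2
19. ~(r | ~s), w2
20. ~r, w2
21. s, w2
22. p, w2
23. ~s, w2
Accessibility: w0Rw0, w0Rw1, w0Rw2, w1Rw1, w1Rw2, w2Rw2
Branch closes: s and ~s both at w2.
Every branch closes (one shown): valid in S4, hence also in S5 (every theorem of S4 is a theorem of S5).
T-tableau for the negation ~([]((r | p) & (r | ~s)) -> [][]((r | p) & (r | ~s))):
1. ~([]((r | p) & (r | ~s)) -> [][]((r | p) & (r | ~s))), w0
2. []((r | p) & (r | ~s)), w0
3. ~[][]((r | p) & (r | ~s)), w0
4. (r | p) & (r | ~s), w0
5. r | p, w0
6. r | ~s, w0
7. p, w0
8. ~s, w0
9. ~[]((r | p) & (r | ~s)), w1
10. (r | p) & (r | ~s), w1
11. r | p, w1
12. r | ~s, w1
13. p, w1
14. ~s, w1
15. ~((r | p) & (r | ~s)), w2
16. ~(r | ~s), w2
17. ~r, w2
18. s, w2
Accessibility: w0Rw0, w0Rw1, w1Rw1, w1Rw2, w2Rw2
Complete open branch: countermodel on a T-frame, so not valid in T, nor in K (the same frame is also a K-frame).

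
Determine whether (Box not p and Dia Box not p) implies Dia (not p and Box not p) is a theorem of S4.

Tableau for the negation not ((Box not p and Dia Box not p) implies Dia (not p and Box not p)):
1. not ((Box not p and Dia Box not p) implies Dia (not p and Box not p)), w0
2. Box not p and Dia Box not p, w0   [neg-implies-rule on 1]
3. not Dia (not p and Box not p), w0   [neg-implies-rule on 1]
4. Box not p, w0   [and-rule on 2]
5. Dia Box not p, w0   [and-rule on 2]
6. not (not p and Box not p), w0   [neg-Dia-rule on 3 via w0Rw0]
7. not p, w0   [Box-rule on 4 via w0Rw0]
8. not Box not p, w0   [neg-and-rule on 6 (branches; this branch)]
9. Box not p, w1   [Dia-rule on 5: fresh world w1, w0Rw1]
10. not (not p and Box not p), w1   [neg-Dia-rule on 3 via w0Rw1]
11. not p, w1   [Box-rule on 4 via w0Rw1]
12. not Box not p, w1   [neg-and-rule on 10 (branches; this branch)]
13. p, w2   [neg-Box-rule on 8: fresh world w2, w0Rw2]
14. not (not p and Box not p), w2   [neg-Dia-rule on 3 via w0Rw2]
15. not p, w2   [Box-rule on 4 via w0Rw2]
Accessibility: w0Rw0, w0Rw1, w0Rw2, w1Rw1, w2Rw2
Branch closes: p and not p both at w2.
All branches of the negation close; one closing branch shown above.

Yes, valid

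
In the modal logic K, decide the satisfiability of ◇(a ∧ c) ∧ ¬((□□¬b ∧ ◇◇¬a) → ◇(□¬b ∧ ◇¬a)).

1. ◇(a ∧ c) ∧ ¬((□□¬b ∧ ◇◇¬a) → ◇(□¬b ∧ ◇¬a)), w0
2. ◇(a ∧ c), w0
3. ¬((□□¬b ∧ ◇◇¬a) → ◇(□¬b ∧ ◇¬a)), w0
4. □□¬b ∧ ◇◇¬a, w0
5. ¬◇(□¬b ∧ ◇¬a), w0
6. □□¬b, w0
7. ◇◇¬a, w0
8. a ∧ c, w1
9. a, w1
10. c, w1
11. ¬(□¬b ∧ ◇¬a), w1
12. □¬b, w1
13. ¬◇¬a, w1
14. ◇¬a, w2
15. ¬(□¬b ∧ ◇¬a), w2
16. □¬b, w2
17. ¬□¬b, w2
18. ¬a, w3
19. ¬b, w3
20. b, w4
21. ¬b, w4
Accessibility: w0Rw1, w0Rw2, w2Rw3, w2Rw4
Branch closes: b and ¬b both at w4.
Every branch closes; the branch above is one of them.

Unsatisfiable (every branch closes)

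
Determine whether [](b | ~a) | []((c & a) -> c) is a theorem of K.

Yes, valid

Tableau for the negation ~([](b | ~a) | []((c & a) -> c)):
1. ~([](b | ~a) | []((c & a) -> c)), u
2. ~[](b | ~a), u
3. ~[]((c & a) -> c), u
4. ~(b | ~a), v
5. ~b, v
6. a, v
7. ~((c & a) -> c), w
8. c & a, w
9. ~c, w
10. c, w
11. a, w
Accessibility: uRv, uRw
Branch closes: c and ~c both at w.
All branches of the negation close; one closing branch shown above.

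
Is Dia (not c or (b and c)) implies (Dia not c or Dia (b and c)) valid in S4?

Valid

Tableau for the negation not (Dia (not c or (b and c)) implies (Dia not c or Dia (b and c))):
1. not (Dia (not c or (b and c)) implies (Dia not c or Dia (b and c))), u
2. Dia (not c or (b and c)), u
3. not (Dia not c or Dia (b and c)), u
4. not Dia not c, u
5. not Dia (b and c), u
6. c, u
7. not (b and c), u
8. not b, u
9. not c or (b and c), v
10. c, v
11. not (b and c), v
12. b and c, v
13. b, v
14. not c, v
Accessibility: uRu, uRv, vRv
Branch closes: c and not c both at v.
Every branch of the negation's tableau closes; the branch above is one of them.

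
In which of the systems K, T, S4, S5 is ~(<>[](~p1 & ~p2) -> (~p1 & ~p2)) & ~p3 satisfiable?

S5-tableau for the formula:
1. ~(<>[](~p1 & ~p2) -> (~p1 & ~p2)) & ~p3, u
2. ~(<>[](~p1 & ~p2) -> (~p1 & ~p2)), u
3. ~p3, u
4. <>[](~p1 & ~p2), u
5. ~(~p1 & ~p2), u
6. p2, u
7. [](~p1 & ~p2), v
8. ~p1 & ~p2, u
9. ~p1, u
10. ~p2, u
Accessibility: uRu, uRv, vRu, vRv
Branch closes: p2 and ~p2 both at u.
Every branch closes (one shown): unsatisfiable in S5.
S4-tableau for the formula:
1. ~(<>[](~p1 & ~p2) -> (~p1 & ~p2)) & ~p3, u
2. ~(<>[](~p1 & ~p2) -> (~p1 & ~p2)), u
3. ~p3, u
4. <>[](~p1 & ~p2), u
5. ~(~p1 & ~p2), u
6. p2, u
7. [](~p1 & ~p2), v
8. ~p1 & ~p2, v
9. ~p1, v
10. ~p2, v
Accessibility: uRu, uRv, vRv
Complete open branch: satisfiable in S4, hence also in K, T (this S4-model is also a K-model and a T-model).

K, T, S4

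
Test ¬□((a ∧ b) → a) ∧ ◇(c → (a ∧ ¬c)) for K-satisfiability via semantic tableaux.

1. ¬□((a ∧ b) → a) ∧ ◇(c → (a ∧ ¬c)), 0
2. ¬□((a ∧ b) → a), 0   [∧-rule on 1]
3. ◇(c → (a ∧ ¬c)), 0   [∧-rule on 1]
4. ¬((a ∧ b) → a), 1   [¬□-rule on 2: fresh world 1, 0R1]
5. a ∧ b, 1   [¬→-rule on 4]
6. ¬a, 1   [¬→-rule on 4]
7. a, 1   [∧-rule on 5]
8. b, 1   [∧-rule on 5]
Accessibility: 0R1
Branch closes: a and ¬a both at 1.
All branches of the tableau close; one closing branch shown above.

Unsatisfiable (every branch closes)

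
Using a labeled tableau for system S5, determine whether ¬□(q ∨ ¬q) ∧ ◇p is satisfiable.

Unsatisfiable

1. ¬□(q ∨ ¬q) ∧ ◇p, u
2. ¬□(q ∨ ¬q), u
3. ◇p, u
4. ¬(q ∨ ¬q), v
5. ¬q, v
6. q, v
Accessibility: uRu, uRv, vRu, vRv
Branch closes: q and ¬q both at v.
Every branch closes; the branch above is one of them.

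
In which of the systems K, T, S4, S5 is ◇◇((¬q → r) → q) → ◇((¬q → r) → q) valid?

S4, S5

S4-tableau for the negation ¬(◇◇((¬q → r) → q) → ◇((¬q → r) → q)):
1. ¬(◇◇((¬q → r) → q) → ◇((¬q → r) → q)), w0
2. ◇◇((¬q → r) → q), w0
3. ¬◇((¬q → r) → q), w0
4. ¬((¬q → r) → q), w0
5. ¬q → r, w0
6. ¬q, w0
7. r, w0
8. ◇((¬q → r) → q), w1
9. ¬((¬q → r) → q), w1
10. ¬q → r, w1
11. ¬q, w1
12. r, w1
13. (¬q → r) → q, w2
14. ¬((¬q → r) → q), w2
15. ¬q → r, w2
16. ¬q, w2
17. ¬(¬q → r), w2
18. ¬r, w2
19. r, w2
Accessibility: w0Rw0, w0Rw1, w0Rw2, w1Rw1, w1Rw2, w2Rw2
Branch closes: r and ¬r both at w2.
Every branch closes (one shown): valid in S4, hence also in S5 (every theorem of S4 is a theorem of S5).
T-tableau for the negation ¬(◇◇((¬q → r) → q) → ◇((¬q → r) → q)):
1. ¬(◇◇((¬q → r) → q) → ◇((¬q → r) → q)), w0
2. ◇◇((¬q → r) → q), w0
3. ¬◇((¬q → r) → q), w0
4. ¬((¬q → r) → q), w0
5. ¬q → r, w0
6. ¬q, w0
7. r, w0
8. ◇((¬q → r) → q), w1
9. ¬((¬q → r) → q), w1
10. ¬q → r, w1
11. ¬q, w1
12. r, w1
13. (¬q → r) → q, w2
14. q, w2
Accessibility: w0Rw0, w0Rw1, w1Rw1, w1Rw2, w2Rw2
Complete open branch: countermodel on a T-frame, so not valid in T, nor in K (the same frame is also a K-frame).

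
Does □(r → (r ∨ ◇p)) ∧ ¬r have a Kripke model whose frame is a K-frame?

1. □(r → (r ∨ ◇p)) ∧ ¬r, w0
2. □(r → (r ∨ ◇p)), w0
3. ¬r, w0

Satisfiable (open branch found)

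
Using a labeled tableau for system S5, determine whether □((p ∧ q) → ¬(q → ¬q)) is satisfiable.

Satisfiable

1. □((p ∧ q) → ¬(q → ¬q)), w0
2. (p ∧ q) → ¬(q → ¬q), w0
3. ¬(q → ¬q), w0
4. q, w0
Accessibility: w0Rw0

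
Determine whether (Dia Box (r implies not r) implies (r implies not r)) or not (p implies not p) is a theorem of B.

Tableau for the negation not ((Dia Box (r implies not r) implies (r implies not r)) or not (p implies not p)):
1. not ((Dia Box (r implies not r) implies (r implies not r)) or not (p implies not p)), 0
2. not (Dia Box (r implies not r) implies (r implies not r)), 0
3. p implies not p, 0
4. Dia Box (r implies not r), 0
5. not (r implies not r), 0
6. r, 0
7. not p, 0
8. Box (r implies not r), 1
9. r implies not r, 0
10. r implies not r, 1
11. not r, 0
Accessibility: 0R0, 0R1, 1R0, 1R1
Branch closes: r and not r both at 0.
All branches of the negation close; one closing branch shown above.

Valid in B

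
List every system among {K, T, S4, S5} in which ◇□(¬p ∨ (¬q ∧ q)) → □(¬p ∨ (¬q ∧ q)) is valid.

S4-tableau for the negation ¬(◇□(¬p ∨ (¬q ∧ q)) → □(¬p ∨ (¬q ∧ q))):
1. ¬(◇□(¬p ∨ (¬q ∧ q)) → □(¬p ∨ (¬q ∧ q))), w0
2. ◇□(¬p ∨ (¬q ∧ q)), w0   [¬→-rule on 1]
3. ¬□(¬p ∨ (¬q ∧ q)), w0   [¬→-rule on 1]
4. □(¬p ∨ (¬q ∧ q)), w1   [◇-rule on 2: fresh world w1, w0Rw1]
5. ¬p ∨ (¬q ∧ q), w1   [□-rule on 4 via w1Rw1]
6. ¬p, w1   [∨-rule on 5 (branches; this branch)]
7. ¬(¬p ∨ (¬q ∧ q)), w2   [¬□-rule on 3: fresh world w2, w0Rw2]
8. p, w2   [¬∨-rule on 7]
9. ¬(¬q ∧ q), w2   [¬∨-rule on 7]
10. ¬q, w2   [¬∧-rule on 9 (branches; this branch)]
Accessibility: w0Rw0, w0Rw1, w0Rw2, w1Rw1, w2Rw2
Complete open branch: countermodel on an S4-frame, so not valid in S4, nor in K, T (the same frame is also a K-frame and a T-frame).
S5-tableau for the negation ¬(◇□(¬p ∨ (¬q ∧ q)) → □(¬p ∨ (¬q ∧ q))):
1. ¬(◇□(¬p ∨ (¬q ∧ q)) → □(¬p ∨ (¬q ∧ q))), w0
2. ◇□(¬p ∨ (¬q ∧ q)), w0   [¬→-rule on 1]
3. ¬□(¬p ∨ (¬q ∧ q)), w0   [¬→-rule on 1]
4. □(¬p ∨ (¬q ∧ q)), w1   [◇-rule on 2: fresh world w1, w0Rw1]
5. ¬p ∨ (¬q ∧ q), w0   [□-rule on 4 via w1Rw0]
6. ¬p ∨ (¬q ∧ q), w1   [□-rule on 4 via w1Rw1]
7. ¬p, w0   [∨-rule on 5 (branches; this branch)]
8. ¬p, w1   [∨-rule on 6 (branches; this branch)]
9. ¬(¬p ∨ (¬q ∧ q)), w2   [¬□-rule on 3: fresh world w2, w0Rw2]
10. p, w2   [¬∨-rule on 9]
11. ¬(¬q ∧ q), w2   [¬∨-rule on 9]
12. ¬p ∨ (¬q ∧ q), w2   [□-rule on 4 via w1Rw2]
13. ¬q, w2   [¬∧-rule on 11 (branches; this branch)]
14. ¬q ∧ q, w2   [∨-rule on 12 (branches; this branch)]
15. q, w2   [∧-rule on 14]
Accessibility: w0Rw0, w0Rw1, w0Rw2, w1Rw0, w1Rw1, w1Rw2, w2Rw0, w2Rw1, w2Rw2
Branch closes: q and ¬q both at w2.
Every branch closes (one shown): valid in S5.

S5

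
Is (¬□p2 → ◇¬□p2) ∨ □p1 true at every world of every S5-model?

Tableau for the negation ¬((¬□p2 → ◇¬□p2) ∨ □p1):
1. ¬((¬□p2 → ◇¬□p2) ∨ □p1), u
2. ¬(¬□p2 → ◇¬□p2), u
3. ¬□p1, u
4. ¬□p2, u
5. ¬◇¬□p2, u
6. □p2, u
7. p2, u
8. ¬p1, v
9. □p2, v
10. p2, v
11. ¬p2, w
12. □p2, w
13. p2, w
Accessibility: uRu, uRv, uRw, vRu, vRv, vRw, wRu, wRv, wRw
Branch closes: p2 and ¬p2 both at w.
Every branch of the negation's tableau closes; the branch above is one of them.

Yes, valid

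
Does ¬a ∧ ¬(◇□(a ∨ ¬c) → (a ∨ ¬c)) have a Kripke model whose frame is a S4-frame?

Yes, satisfiable

1. ¬a ∧ ¬(◇□(a ∨ ¬c) → (a ∨ ¬c)), u
2. ¬a, u
3. ¬(◇□(a ∨ ¬c) → (a ∨ ¬c)), u
4. ◇□(a ∨ ¬c), u
5. ¬(a ∨ ¬c), u
6. c, u
7. □(a ∨ ¬c), v
8. a ∨ ¬c, v
9. ¬c, v
Accessibility: uRu, uRv, vRv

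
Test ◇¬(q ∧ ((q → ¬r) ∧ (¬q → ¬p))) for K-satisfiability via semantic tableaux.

Yes, satisfiable

1. ◇¬(q ∧ ((q → ¬r) ∧ (¬q → ¬p))), w0
2. ¬(q ∧ ((q → ¬r) ∧ (¬q → ¬p))), w1
3. ¬((q → ¬r) ∧ (¬q → ¬p)), w1
4. ¬(¬q → ¬p), w1
5. ¬q, w1
6. p, w1
Accessibility: w0Rw1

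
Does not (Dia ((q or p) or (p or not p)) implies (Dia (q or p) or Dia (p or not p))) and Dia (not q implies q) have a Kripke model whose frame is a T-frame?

1. not (Dia ((q or p) or (p or not p)) implies (Dia (q or p) or Dia (p or not p))) and Dia (not q implies q), u
2. not (Dia ((q or p) or (p or not p)) implies (Dia (q or p) or Dia (p or not p))), u   [and-rule on 1]
3. Dia (not q implies q), u   [and-rule on 1]
4. Dia ((q or p) or (p or not p)), u   [neg-implies-rule on 2]
5. not (Dia (q or p) or Dia (p or not p)), u   [neg-implies-rule on 2]
6. not Dia (q or p), u   [neg-or-rule on 5]
7. not Dia (p or not p), u   [neg-or-rule on 5]
8. not (q or p), u   [neg-Dia-rule on 6 via uRu]
9. not q, u   [neg-or-rule on 8]
10. not p, u   [neg-or-rule on 8]
11. not (p or not p), u   [neg-Dia-rule on 7 via uRu]
12. p, u   [neg-or-rule on 11]
Accessibility: uRu
Branch closes: p and not p both at u.
(One branch shown.) All branches close.

Unsatisfiable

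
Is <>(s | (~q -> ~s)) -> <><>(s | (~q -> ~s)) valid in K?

Tableau for the negation ~(<>(s | (~q -> ~s)) -> <><>(s | (~q -> ~s))):
1. ~(<>(s | (~q -> ~s)) -> <><>(s | (~q -> ~s))), 0
2. <>(s | (~q -> ~s)), 0
3. ~<><>(s | (~q -> ~s)), 0
4. s | (~q -> ~s), 1
5. ~<>(s | (~q -> ~s)), 1
6. ~q -> ~s, 1
7. ~s, 1
Accessibility: 0R1
The negation has an open branch (countermodel exists).

Not valid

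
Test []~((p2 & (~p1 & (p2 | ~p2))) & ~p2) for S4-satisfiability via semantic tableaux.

Satisfiable

1. []~((p2 & (~p1 & (p2 | ~p2))) & ~p2), 0
2. ~((p2 & (~p1 & (p2 | ~p2))) & ~p2), 0
3. p2, 0
Accessibility: 0R0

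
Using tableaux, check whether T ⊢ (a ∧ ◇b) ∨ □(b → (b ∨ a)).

Tableau for the negation ¬((a ∧ ◇b) ∨ □(b → (b ∨ a))):
1. ¬((a ∧ ◇b) ∨ □(b → (b ∨ a))), u
2. ¬(a ∧ ◇b), u
3. ¬□(b → (b ∨ a)), u
4. ¬◇b, u
5. ¬b, u
6. ¬(b → (b ∨ a)), v
7. b, v
8. ¬(b ∨ a), v
9. ¬b, v
10. ¬a, v
Accessibility: uRu, uRv, vRv
Branch closes: b and ¬b both at v.
All branches of the negation close; one closing branch shown above.

Valid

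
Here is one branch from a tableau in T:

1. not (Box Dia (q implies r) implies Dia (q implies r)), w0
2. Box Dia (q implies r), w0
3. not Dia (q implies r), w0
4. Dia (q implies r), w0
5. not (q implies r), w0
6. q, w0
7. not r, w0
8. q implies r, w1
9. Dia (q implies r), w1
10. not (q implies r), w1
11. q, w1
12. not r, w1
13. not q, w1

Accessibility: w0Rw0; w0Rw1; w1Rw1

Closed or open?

Yes, closed

Both q and not q appear at w1.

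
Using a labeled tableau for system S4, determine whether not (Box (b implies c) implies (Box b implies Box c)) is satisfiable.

No, unsatisfiable

1. not (Box (b implies c) implies (Box b implies Box c)), u
2. Box (b implies c), u
3. not (Box b implies Box c), u
4. Box b, u
5. not Box c, u
6. b implies c, u
7. b, u
8. c, u
9. not c, v
10. b implies c, v
11. b, v
12. c, v
Accessibility: uRu, uRv, vRv
Branch closes: c and not c both at v.
All branches of the tableau close; one closing branch shown above.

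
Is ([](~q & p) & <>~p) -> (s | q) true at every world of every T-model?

Yes, valid

Tableau for the negation ~(([](~q & p) & <>~p) -> (s | q)):
1. ~(([](~q & p) & <>~p) -> (s | q)), w0
2. [](~q & p) & <>~p, w0
3. ~(s | q), w0
4. [](~q & p), w0
5. <>~p, w0
6. ~s, w0
7. ~q, w0
8. ~q & p, w0
9. p, w0
10. ~p, w1
11. ~q & p, w1
12. ~q, w1
13. p, w1
Accessibility: w0Rw0, w0Rw1, w1Rw1
Branch closes: p and ~p both at w1.
Every branch of the negation's tableau closes; the branch above is one of them.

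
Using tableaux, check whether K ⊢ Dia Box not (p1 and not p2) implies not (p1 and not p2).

Not valid

Tableau for the negation not (Dia Box not (p1 and not p2) implies not (p1 and not p2)):
1. not (Dia Box not (p1 and not p2) implies not (p1 and not p2)), u
2. Dia Box not (p1 and not p2), u   [neg-implies-rule on 1]
3. p1 and not p2, u   [neg-implies-rule on 1]
4. p1, u   [and-rule on 3]
5. not p2, u   [and-rule on 3]
6. Box not (p1 and not p2), v   [Dia-rule on 2: fresh world v, uRv]
Accessibility: uRv
The negation has an open branch (countermodel exists).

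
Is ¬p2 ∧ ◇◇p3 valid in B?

Invalid (countermodel exists)

Tableau for the negation ¬(¬p2 ∧ ◇◇p3):
1. ¬(¬p2 ∧ ◇◇p3), u
2. ¬◇◇p3, u
3. ¬◇p3, u
4. ¬p3, u
Accessibility: uRu
The negation has an open branch (countermodel exists).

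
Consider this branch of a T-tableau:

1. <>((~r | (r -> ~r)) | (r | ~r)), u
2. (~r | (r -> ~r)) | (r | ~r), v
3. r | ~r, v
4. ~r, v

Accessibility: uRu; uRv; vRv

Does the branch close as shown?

Open

No world carries both an atom and its negation.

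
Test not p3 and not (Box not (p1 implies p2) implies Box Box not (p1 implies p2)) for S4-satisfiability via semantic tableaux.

1. not p3 and not (Box not (p1 implies p2) implies Box Box not (p1 implies p2)), u
2. not p3, u   [and-rule on 1]
3. not (Box not (p1 implies p2) implies Box Box not (p1 implies p2)), u   [and-rule on 1]
4. Box not (p1 implies p2), u   [neg-implies-rule on 3]
5. not Box Box not (p1 implies p2), u   [neg-implies-rule on 3]
6. not (p1 implies p2), u   [Box-rule on 4 via uRu]
7. p1, u   [neg-implies-rule on 6]
8. not p2, u   [neg-implies-rule on 6]
9. not Box not (p1 implies p2), v   [neg-Box-rule on 5: fresh world v, uRv]
10. not (p1 implies p2), v   [Box-rule on 4 via uRv]
11. p1, v   [neg-implies-rule on 10]
12. not p2, v   [neg-implies-rule on 10]
13. p1 implies p2, w   [neg-Box-rule on 9: fresh world w, vRw]
14. not (p1 implies p2), w   [Box-rule on 4 via uRw]
15. p1, w   [neg-implies-rule on 14]
16. not p2, w   [neg-implies-rule on 14]
17. p2, w   [implies-rule on 13 (branches; this branch)]
Accessibility: uRu, uRv, uRw, vRv, vRw, wRw
Branch closes: p2 and not p2 both at w.
Every branch closes; the branch above is one of them.

No, unsatisfiable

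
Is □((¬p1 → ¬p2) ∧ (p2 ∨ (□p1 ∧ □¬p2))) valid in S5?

Not valid

Tableau for the negation ¬□((¬p1 → ¬p2) ∧ (p2 ∨ (□p1 ∧ □¬p2))):
1. ¬□((¬p1 → ¬p2) ∧ (p2 ∨ (□p1 ∧ □¬p2))), 0
2. ¬((¬p1 → ¬p2) ∧ (p2 ∨ (□p1 ∧ □¬p2))), 1
3. ¬(p2 ∨ (□p1 ∧ □¬p2)), 1
4. ¬p2, 1
5. ¬(□p1 ∧ □¬p2), 1
6. ¬□¬p2, 1
7. p2, 2
Accessibility: 0R0, 0R1, 0R2, 1R0, 1R1, 1R2, 2R0, 2R1, 2R2
The negation has an open branch (countermodel exists).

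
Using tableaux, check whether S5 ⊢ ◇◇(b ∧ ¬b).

No, not valid

Tableau for the negation ¬◇◇(b ∧ ¬b):
1. ¬◇◇(b ∧ ¬b), w0
2. ¬◇(b ∧ ¬b), w0
3. ¬(b ∧ ¬b), w0
4. b, w0
Accessibility: w0Rw0
The negation has an open branch (countermodel exists).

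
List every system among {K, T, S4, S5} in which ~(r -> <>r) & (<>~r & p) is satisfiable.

K

T-tableau for the formula:
1. ~(r -> <>r) & (<>~r & p), w0
2. ~(r -> <>r), w0
3. <>~r & p, w0
4. r, w0
5. ~<>r, w0
6. <>~r, w0
7. p, w0
8. ~r, w0
Accessibility: w0Rw0
Branch closes: r and ~r both at w0.
Every branch closes (one shown): unsatisfiable in T, hence also in S4, S5 (every S4/S5-frame is a T-frame).
K-tableau for the formula:
1. ~(r -> <>r) & (<>~r & p), w0
2. ~(r -> <>r), w0
3. <>~r & p, w0
4. r, w0
5. ~<>r, w0
6. <>~r, w0
7. p, w0
8. ~r, w1
Accessibility: w0Rw1
Complete open branch: satisfiable in K.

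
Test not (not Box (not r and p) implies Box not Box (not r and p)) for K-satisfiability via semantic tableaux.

Satisfiable

1. not (not Box (not r and p) implies Box not Box (not r and p)), u
2. not Box (not r and p), u
3. not Box not Box (not r and p), u
4. not (not r and p), v
5. not p, v
6. Box (not r and p), w
Accessibility: uRv, uRw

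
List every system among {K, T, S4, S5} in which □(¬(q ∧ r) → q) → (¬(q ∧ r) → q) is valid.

K-tableau for the negation ¬(□(¬(q ∧ r) → q) → (¬(q ∧ r) → q)):
1. ¬(□(¬(q ∧ r) → q) → (¬(q ∧ r) → q)), u
2. □(¬(q ∧ r) → q), u   [¬→-rule on 1]
3. ¬(¬(q ∧ r) → q), u   [¬→-rule on 1]
4. ¬(q ∧ r), u   [¬→-rule on 3]
5. ¬q, u   [¬→-rule on 3]
6. ¬r, u   [¬∧-rule on 4 (branches; this branch)]
Complete open branch: countermodel on a K-frame, so not valid in K.
T-tableau for the negation ¬(□(¬(q ∧ r) → q) → (¬(q ∧ r) → q)):
1. ¬(□(¬(q ∧ r) → q) → (¬(q ∧ r) → q)), u
2. □(¬(q ∧ r) → q), u   [¬→-rule on 1]
3. ¬(¬(q ∧ r) → q), u   [¬→-rule on 1]
4. ¬(q ∧ r), u   [¬→-rule on 3]
5. ¬q, u   [¬→-rule on 3]
6. ¬(q ∧ r) → q, u   [□-rule on 2 via uRu]
7. ¬r, u   [¬∧-rule on 4 (branches; this branch)]
8. q ∧ r, u   [→-rule on 6 (branches; this branch)]
9. q, u   [∧-rule on 8]
10. r, u   [∧-rule on 8]
Accessibility: uRu
Branch closes: q and ¬q both at u.
Every branch closes (one shown): valid in T, hence also in S4, S5 (every theorem of T is a theorem of S4 and S5).

T, S4, S5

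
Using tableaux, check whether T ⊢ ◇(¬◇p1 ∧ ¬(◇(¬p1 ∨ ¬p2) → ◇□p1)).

Tableau for the negation ¬◇(¬◇p1 ∧ ¬(◇(¬p1 ∨ ¬p2) → ◇□p1)):
1. ¬◇(¬◇p1 ∧ ¬(◇(¬p1 ∨ ¬p2) → ◇□p1)), u
2. ¬(¬◇p1 ∧ ¬(◇(¬p1 ∨ ¬p2) → ◇□p1)), u   [¬◇-rule on 1 via uRu]
3. ◇(¬p1 ∨ ¬p2) → ◇□p1, u   [¬∧-rule on 2 (branches; this branch)]
4. ◇□p1, u   [→-rule on 3 (branches; this branch)]
5. □p1, v   [◇-rule on 4: fresh world v, uRv]
6. ¬(¬◇p1 ∧ ¬(◇(¬p1 ∨ ¬p2) → ◇□p1)), v   [¬◇-rule on 1 via uRv]
7. p1, v   [□-rule on 5 via vRv]
8. ◇(¬p1 ∨ ¬p2) → ◇□p1, v   [¬∧-rule on 6 (branches; this branch)]
9. ◇□p1, v   [→-rule on 8 (branches; this branch)]
10. □p1, w   [◇-rule on 9: fresh world w, vRw]
11. p1, w   [□-rule on 5 via vRw]
Accessibility: uRu, uRv, vRv, vRw, wRw
The negation has an open branch (countermodel exists).

Not valid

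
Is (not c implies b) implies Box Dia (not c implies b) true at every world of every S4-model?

Not valid

Tableau for the negation not ((not c implies b) implies Box Dia (not c implies b)):
1. not ((not c implies b) implies Box Dia (not c implies b)), 0
2. not c implies b, 0
3. not Box Dia (not c implies b), 0
4. b, 0
5. not Dia (not c implies b), 1
6. not (not c implies b), 1
7. not c, 1
8. not b, 1
Accessibility: 0R0, 0R1, 1R1
The negation has an open branch (countermodel exists).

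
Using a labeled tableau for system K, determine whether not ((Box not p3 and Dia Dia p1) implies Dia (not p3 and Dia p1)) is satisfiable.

1. not ((Box not p3 and Dia Dia p1) implies Dia (not p3 and Dia p1)), u
2. Box not p3 and Dia Dia p1, u
3. not Dia (not p3 and Dia p1), u
4. Box not p3, u
5. Dia Dia p1, u
6. Dia p1, v
7. not (not p3 and Dia p1), v
8. not p3, v
9. not Dia p1, v
10. p1, w
11. not p1, w
Accessibility: uRv, vRw
Branch closes: p1 and not p1 both at w.
(One branch shown.) All branches close.

No, unsatisfiable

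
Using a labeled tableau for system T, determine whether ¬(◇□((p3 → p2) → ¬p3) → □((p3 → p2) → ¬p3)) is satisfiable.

1. ¬(◇□((p3 → p2) → ¬p3) → □((p3 → p2) → ¬p3)), w0
2. ◇□((p3 → p2) → ¬p3), w0   [¬→-rule on 1]
3. ¬□((p3 → p2) → ¬p3), w0   [¬→-rule on 1]
4. □((p3 → p2) → ¬p3), w1   [◇-rule on 2: fresh world w1, w0Rw1]
5. (p3 → p2) → ¬p3, w1   [□-rule on 4 via w1Rw1]
6. ¬p3, w1   [→-rule on 5 (branches; this branch)]
7. ¬((p3 → p2) → ¬p3), w2   [¬□-rule on 3: fresh world w2, w0Rw2]
8. p3 → p2, w2   [¬→-rule on 7]
9. p3, w2   [¬→-rule on 7]
10. p2, w2   [→-rule on 8 (branches; this branch)]
Accessibility: w0Rw0, w0Rw1, w0Rw2, w1Rw1, w2Rw2

Satisfiable (open branch found)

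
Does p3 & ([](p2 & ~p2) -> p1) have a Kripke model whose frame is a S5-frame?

Yes, satisfiable

1. p3 & ([](p2 & ~p2) -> p1), w0
2. p3, w0
3. [](p2 & ~p2) -> p1, w0
4. p1, w0
Accessibility: w0Rw0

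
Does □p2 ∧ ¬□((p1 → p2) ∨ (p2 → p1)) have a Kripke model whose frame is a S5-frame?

1. □p2 ∧ ¬□((p1 → p2) ∨ (p2 → p1)), w0
2. □p2, w0   [∧-rule on 1]
3. ¬□((p1 → p2) ∨ (p2 → p1)), w0   [∧-rule on 1]
4. p2, w0   [□-rule on 2 via w0Rw0]
5. ¬((p1 → p2) ∨ (p2 → p1)), w1   [¬□-rule on 3: fresh world w1, w0Rw1]
6. ¬(p1 → p2), w1   [¬∨-rule on 5]
7. ¬(p2 → p1), w1   [¬∨-rule on 5]
8. p1, w1   [¬→-rule on 6]
9. ¬p2, w1   [¬→-rule on 6]
10. p2, w1   [¬→-rule on 7]
11. ¬p1, w1   [¬→-rule on 7]
Accessibility: w0Rw0, w0Rw1, w1Rw0, w1Rw1
Branch closes: p2 and ¬p2 both at w1.
Every branch closes; the branch above is one of them.

Unsatisfiable (every branch closes)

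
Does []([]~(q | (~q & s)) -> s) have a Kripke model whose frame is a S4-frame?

1. []([]~(q | (~q & s)) -> s), 0
2. []~(q | (~q & s)) -> s, 0
3. s, 0
Accessibility: 0R0

Yes, satisfiable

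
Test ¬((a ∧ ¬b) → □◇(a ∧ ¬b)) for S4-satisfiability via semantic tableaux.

Yes, satisfiable

1. ¬((a ∧ ¬b) → □◇(a ∧ ¬b)), 0
2. a ∧ ¬b, 0
3. ¬□◇(a ∧ ¬b), 0
4. a, 0
5. ¬b, 0
6. ¬◇(a ∧ ¬b), 1
7. ¬(a ∧ ¬b), 1
8. b, 1
Accessibility: 0R0, 0R1, 1R1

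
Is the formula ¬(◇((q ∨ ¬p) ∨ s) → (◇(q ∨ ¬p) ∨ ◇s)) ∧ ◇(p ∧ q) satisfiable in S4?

Unsatisfiable (every branch closes)

1. ¬(◇((q ∨ ¬p) ∨ s) → (◇(q ∨ ¬p) ∨ ◇s)) ∧ ◇(p ∧ q), 0
2. ¬(◇((q ∨ ¬p) ∨ s) → (◇(q ∨ ¬p) ∨ ◇s)), 0
3. ◇(p ∧ q), 0
4. ◇((q ∨ ¬p) ∨ s), 0
5. ¬(◇(q ∨ ¬p) ∨ ◇s), 0
6. ¬◇(q ∨ ¬p), 0
7. ¬◇s, 0
8. ¬(q ∨ ¬p), 0
9. ¬q, 0
10. p, 0
11. ¬s, 0
12. p ∧ q, 1
13. p, 1
14. q, 1
15. ¬(q ∨ ¬p), 1
16. ¬q, 1
Accessibility: 0R0, 0R1, 1R1
Branch closes: q and ¬q both at 1.
(One branch shown.) All branches close.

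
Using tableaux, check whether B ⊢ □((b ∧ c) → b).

Valid in B

Tableau for the negation ¬□((b ∧ c) → b):
1. ¬□((b ∧ c) → b), u
2. ¬((b ∧ c) → b), v
3. b ∧ c, v
4. ¬b, v
5. b, v
6. c, v
Accessibility: uRu, uRv, vRu, vRv
Branch closes: b and ¬b both at v.
All branches of the negation close; one closing branch shown above.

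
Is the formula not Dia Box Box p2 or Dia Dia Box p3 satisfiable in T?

1. not Dia Box Box p2 or Dia Dia Box p3, 0
2. Dia Dia Box p3, 0
3. Dia Box p3, 1
4. Box p3, 2
5. p3, 2
Accessibility: 0R0, 0R1, 1R1, 1R2, 2R2

Satisfiable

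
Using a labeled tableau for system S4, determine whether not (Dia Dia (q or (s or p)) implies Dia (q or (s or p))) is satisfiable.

1. not (Dia Dia (q or (s or p)) implies Dia (q or (s or p))), u
2. Dia Dia (q or (s or p)), u
3. not Dia (q or (s or p)), u
4. not (q or (s or p)), u
5. not q, u
6. not (s or p), u
7. not s, u
8. not p, u
9. Dia (q or (s or p)), v
10. not (q or (s or p)), v
11. not q, v
12. not (s or p), v
13. not s, v
14. not p, v
15. q or (s or p), w
16. not (q or (s or p)), w
17. not q, w
18. not (s or p), w
19. not s, w
20. not p, w
21. s or p, w
22. p, w
Accessibility: uRu, uRv, uRw, vRv, vRw, wRw
Branch closes: p and not p both at w.
All branches of the tableau close; one closing branch shown above.

No, unsatisfiable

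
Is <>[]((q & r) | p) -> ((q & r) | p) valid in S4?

Tableau for the negation ~(<>[]((q & r) | p) -> ((q & r) | p)):
1. ~(<>[]((q & r) | p) -> ((q & r) | p)), u
2. <>[]((q & r) | p), u   [~->-rule on 1]
3. ~((q & r) | p), u   [~->-rule on 1]
4. ~(q & r), u   [~|-rule on 3]
5. ~p, u   [~|-rule on 3]
6. ~r, u   [~&-rule on 4 (branches; this branch)]
7. []((q & r) | p), v   [<>-rule on 2: fresh world v, uRv]
8. (q & r) | p, v   [[]-rule on 7 via vRv]
9. p, v   [|-rule on 8 (branches; this branch)]
Accessibility: uRu, uRv, vRv
The negation has an open branch (countermodel exists).

No, not valid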